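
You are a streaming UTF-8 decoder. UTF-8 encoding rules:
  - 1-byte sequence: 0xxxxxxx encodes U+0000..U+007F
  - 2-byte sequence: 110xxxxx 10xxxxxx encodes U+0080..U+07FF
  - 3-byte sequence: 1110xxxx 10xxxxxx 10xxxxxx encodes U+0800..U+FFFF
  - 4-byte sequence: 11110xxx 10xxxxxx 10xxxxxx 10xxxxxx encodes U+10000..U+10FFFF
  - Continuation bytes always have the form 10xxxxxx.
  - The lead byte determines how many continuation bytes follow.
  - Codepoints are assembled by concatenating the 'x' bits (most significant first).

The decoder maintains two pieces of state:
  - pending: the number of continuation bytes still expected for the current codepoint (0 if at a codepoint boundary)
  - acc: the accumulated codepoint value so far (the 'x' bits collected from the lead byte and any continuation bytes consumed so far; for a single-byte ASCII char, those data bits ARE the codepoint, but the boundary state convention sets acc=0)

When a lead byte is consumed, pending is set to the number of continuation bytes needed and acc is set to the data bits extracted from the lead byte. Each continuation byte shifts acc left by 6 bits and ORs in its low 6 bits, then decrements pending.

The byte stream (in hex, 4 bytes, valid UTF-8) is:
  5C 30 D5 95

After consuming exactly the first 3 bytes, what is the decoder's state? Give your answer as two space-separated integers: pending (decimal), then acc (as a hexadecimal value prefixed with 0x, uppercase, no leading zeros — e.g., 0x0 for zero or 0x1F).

Byte[0]=5C: 1-byte. pending=0, acc=0x0
Byte[1]=30: 1-byte. pending=0, acc=0x0
Byte[2]=D5: 2-byte lead. pending=1, acc=0x15

Answer: 1 0x15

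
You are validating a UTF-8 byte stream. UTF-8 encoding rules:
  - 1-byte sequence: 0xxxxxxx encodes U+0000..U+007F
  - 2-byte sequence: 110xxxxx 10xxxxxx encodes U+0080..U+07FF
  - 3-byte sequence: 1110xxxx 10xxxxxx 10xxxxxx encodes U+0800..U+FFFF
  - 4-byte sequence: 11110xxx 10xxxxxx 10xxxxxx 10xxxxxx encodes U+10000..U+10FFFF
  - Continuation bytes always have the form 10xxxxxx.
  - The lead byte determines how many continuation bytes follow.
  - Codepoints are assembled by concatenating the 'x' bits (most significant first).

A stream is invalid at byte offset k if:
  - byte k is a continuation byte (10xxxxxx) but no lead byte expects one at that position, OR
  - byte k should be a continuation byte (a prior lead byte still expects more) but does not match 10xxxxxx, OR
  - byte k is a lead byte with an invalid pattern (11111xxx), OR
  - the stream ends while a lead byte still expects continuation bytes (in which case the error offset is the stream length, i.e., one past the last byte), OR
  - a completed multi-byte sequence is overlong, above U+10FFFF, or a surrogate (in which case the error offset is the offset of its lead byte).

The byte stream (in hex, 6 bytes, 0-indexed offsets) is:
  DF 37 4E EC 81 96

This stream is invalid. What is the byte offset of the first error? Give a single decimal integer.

Answer: 1

Derivation:
Byte[0]=DF: 2-byte lead, need 1 cont bytes. acc=0x1F
Byte[1]=37: expected 10xxxxxx continuation. INVALID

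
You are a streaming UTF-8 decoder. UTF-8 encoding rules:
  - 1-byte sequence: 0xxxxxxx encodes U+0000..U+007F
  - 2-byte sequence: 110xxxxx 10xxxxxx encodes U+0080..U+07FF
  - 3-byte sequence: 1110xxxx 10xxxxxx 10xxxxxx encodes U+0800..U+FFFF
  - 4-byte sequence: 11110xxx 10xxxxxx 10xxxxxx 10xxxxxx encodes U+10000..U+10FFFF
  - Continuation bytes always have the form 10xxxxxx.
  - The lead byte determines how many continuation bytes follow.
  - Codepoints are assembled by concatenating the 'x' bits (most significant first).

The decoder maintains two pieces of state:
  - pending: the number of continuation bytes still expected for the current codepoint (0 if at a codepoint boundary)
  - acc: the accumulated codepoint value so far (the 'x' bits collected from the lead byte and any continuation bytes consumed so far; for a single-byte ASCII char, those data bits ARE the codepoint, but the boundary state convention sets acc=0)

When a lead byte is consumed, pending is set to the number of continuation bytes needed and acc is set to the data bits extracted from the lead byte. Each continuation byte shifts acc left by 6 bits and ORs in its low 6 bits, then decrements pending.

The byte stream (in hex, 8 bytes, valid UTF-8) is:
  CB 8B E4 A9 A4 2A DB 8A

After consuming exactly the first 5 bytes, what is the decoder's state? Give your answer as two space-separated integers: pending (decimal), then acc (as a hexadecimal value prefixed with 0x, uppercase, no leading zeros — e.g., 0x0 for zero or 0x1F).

Answer: 0 0x4A64

Derivation:
Byte[0]=CB: 2-byte lead. pending=1, acc=0xB
Byte[1]=8B: continuation. acc=(acc<<6)|0x0B=0x2CB, pending=0
Byte[2]=E4: 3-byte lead. pending=2, acc=0x4
Byte[3]=A9: continuation. acc=(acc<<6)|0x29=0x129, pending=1
Byte[4]=A4: continuation. acc=(acc<<6)|0x24=0x4A64, pending=0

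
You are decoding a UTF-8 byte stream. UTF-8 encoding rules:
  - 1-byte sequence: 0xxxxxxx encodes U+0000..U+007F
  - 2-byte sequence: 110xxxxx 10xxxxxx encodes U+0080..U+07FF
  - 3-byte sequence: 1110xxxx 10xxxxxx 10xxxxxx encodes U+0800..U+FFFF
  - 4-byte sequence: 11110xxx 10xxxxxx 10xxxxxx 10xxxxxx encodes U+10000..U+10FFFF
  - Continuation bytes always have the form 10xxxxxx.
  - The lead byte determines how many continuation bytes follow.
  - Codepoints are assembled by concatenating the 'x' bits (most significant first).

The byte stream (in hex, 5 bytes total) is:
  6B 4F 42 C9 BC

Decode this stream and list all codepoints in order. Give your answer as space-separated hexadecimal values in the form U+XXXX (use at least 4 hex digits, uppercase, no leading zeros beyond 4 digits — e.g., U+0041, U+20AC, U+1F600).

Answer: U+006B U+004F U+0042 U+027C

Derivation:
Byte[0]=6B: 1-byte ASCII. cp=U+006B
Byte[1]=4F: 1-byte ASCII. cp=U+004F
Byte[2]=42: 1-byte ASCII. cp=U+0042
Byte[3]=C9: 2-byte lead, need 1 cont bytes. acc=0x9
Byte[4]=BC: continuation. acc=(acc<<6)|0x3C=0x27C
Completed: cp=U+027C (starts at byte 3)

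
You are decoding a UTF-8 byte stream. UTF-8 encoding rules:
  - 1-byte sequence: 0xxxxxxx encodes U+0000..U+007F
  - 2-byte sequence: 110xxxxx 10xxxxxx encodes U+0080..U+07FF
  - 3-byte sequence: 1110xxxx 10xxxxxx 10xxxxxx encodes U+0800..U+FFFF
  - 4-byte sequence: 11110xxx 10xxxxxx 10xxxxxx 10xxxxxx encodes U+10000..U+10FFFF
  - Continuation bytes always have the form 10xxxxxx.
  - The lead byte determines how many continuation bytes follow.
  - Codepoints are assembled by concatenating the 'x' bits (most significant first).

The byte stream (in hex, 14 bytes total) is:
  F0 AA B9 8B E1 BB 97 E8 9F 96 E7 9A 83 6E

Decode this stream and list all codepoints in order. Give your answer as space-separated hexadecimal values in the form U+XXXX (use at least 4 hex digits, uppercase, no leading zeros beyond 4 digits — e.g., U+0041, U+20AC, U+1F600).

Byte[0]=F0: 4-byte lead, need 3 cont bytes. acc=0x0
Byte[1]=AA: continuation. acc=(acc<<6)|0x2A=0x2A
Byte[2]=B9: continuation. acc=(acc<<6)|0x39=0xAB9
Byte[3]=8B: continuation. acc=(acc<<6)|0x0B=0x2AE4B
Completed: cp=U+2AE4B (starts at byte 0)
Byte[4]=E1: 3-byte lead, need 2 cont bytes. acc=0x1
Byte[5]=BB: continuation. acc=(acc<<6)|0x3B=0x7B
Byte[6]=97: continuation. acc=(acc<<6)|0x17=0x1ED7
Completed: cp=U+1ED7 (starts at byte 4)
Byte[7]=E8: 3-byte lead, need 2 cont bytes. acc=0x8
Byte[8]=9F: continuation. acc=(acc<<6)|0x1F=0x21F
Byte[9]=96: continuation. acc=(acc<<6)|0x16=0x87D6
Completed: cp=U+87D6 (starts at byte 7)
Byte[10]=E7: 3-byte lead, need 2 cont bytes. acc=0x7
Byte[11]=9A: continuation. acc=(acc<<6)|0x1A=0x1DA
Byte[12]=83: continuation. acc=(acc<<6)|0x03=0x7683
Completed: cp=U+7683 (starts at byte 10)
Byte[13]=6E: 1-byte ASCII. cp=U+006E

Answer: U+2AE4B U+1ED7 U+87D6 U+7683 U+006E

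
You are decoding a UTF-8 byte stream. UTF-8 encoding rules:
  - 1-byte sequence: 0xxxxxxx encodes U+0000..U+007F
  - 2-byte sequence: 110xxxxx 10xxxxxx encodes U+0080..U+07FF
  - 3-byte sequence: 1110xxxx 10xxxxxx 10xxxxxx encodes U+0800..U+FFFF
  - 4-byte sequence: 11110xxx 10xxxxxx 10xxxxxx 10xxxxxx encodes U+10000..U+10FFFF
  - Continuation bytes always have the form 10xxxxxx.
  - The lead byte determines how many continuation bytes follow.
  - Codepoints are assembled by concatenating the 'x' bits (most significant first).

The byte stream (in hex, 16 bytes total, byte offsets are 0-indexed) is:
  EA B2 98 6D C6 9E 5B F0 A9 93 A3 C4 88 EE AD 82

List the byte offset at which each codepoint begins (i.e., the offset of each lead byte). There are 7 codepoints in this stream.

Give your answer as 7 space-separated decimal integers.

Answer: 0 3 4 6 7 11 13

Derivation:
Byte[0]=EA: 3-byte lead, need 2 cont bytes. acc=0xA
Byte[1]=B2: continuation. acc=(acc<<6)|0x32=0x2B2
Byte[2]=98: continuation. acc=(acc<<6)|0x18=0xAC98
Completed: cp=U+AC98 (starts at byte 0)
Byte[3]=6D: 1-byte ASCII. cp=U+006D
Byte[4]=C6: 2-byte lead, need 1 cont bytes. acc=0x6
Byte[5]=9E: continuation. acc=(acc<<6)|0x1E=0x19E
Completed: cp=U+019E (starts at byte 4)
Byte[6]=5B: 1-byte ASCII. cp=U+005B
Byte[7]=F0: 4-byte lead, need 3 cont bytes. acc=0x0
Byte[8]=A9: continuation. acc=(acc<<6)|0x29=0x29
Byte[9]=93: continuation. acc=(acc<<6)|0x13=0xA53
Byte[10]=A3: continuation. acc=(acc<<6)|0x23=0x294E3
Completed: cp=U+294E3 (starts at byte 7)
Byte[11]=C4: 2-byte lead, need 1 cont bytes. acc=0x4
Byte[12]=88: continuation. acc=(acc<<6)|0x08=0x108
Completed: cp=U+0108 (starts at byte 11)
Byte[13]=EE: 3-byte lead, need 2 cont bytes. acc=0xE
Byte[14]=AD: continuation. acc=(acc<<6)|0x2D=0x3AD
Byte[15]=82: continuation. acc=(acc<<6)|0x02=0xEB42
Completed: cp=U+EB42 (starts at byte 13)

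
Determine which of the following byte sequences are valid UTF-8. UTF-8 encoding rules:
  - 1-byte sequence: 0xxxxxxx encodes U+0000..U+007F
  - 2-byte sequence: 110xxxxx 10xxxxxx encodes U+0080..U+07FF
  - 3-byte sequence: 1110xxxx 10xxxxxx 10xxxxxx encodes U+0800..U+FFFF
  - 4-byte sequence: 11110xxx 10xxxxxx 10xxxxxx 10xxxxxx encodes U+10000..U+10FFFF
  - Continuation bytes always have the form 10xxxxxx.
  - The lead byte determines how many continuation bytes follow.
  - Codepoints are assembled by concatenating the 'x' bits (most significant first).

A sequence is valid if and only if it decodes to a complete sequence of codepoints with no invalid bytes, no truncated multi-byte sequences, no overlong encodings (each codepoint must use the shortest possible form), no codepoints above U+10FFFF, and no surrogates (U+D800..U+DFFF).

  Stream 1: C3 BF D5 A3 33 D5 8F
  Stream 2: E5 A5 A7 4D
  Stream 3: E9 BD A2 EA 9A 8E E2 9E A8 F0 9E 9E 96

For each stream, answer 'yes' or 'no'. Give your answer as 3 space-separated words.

Answer: yes yes yes

Derivation:
Stream 1: decodes cleanly. VALID
Stream 2: decodes cleanly. VALID
Stream 3: decodes cleanly. VALID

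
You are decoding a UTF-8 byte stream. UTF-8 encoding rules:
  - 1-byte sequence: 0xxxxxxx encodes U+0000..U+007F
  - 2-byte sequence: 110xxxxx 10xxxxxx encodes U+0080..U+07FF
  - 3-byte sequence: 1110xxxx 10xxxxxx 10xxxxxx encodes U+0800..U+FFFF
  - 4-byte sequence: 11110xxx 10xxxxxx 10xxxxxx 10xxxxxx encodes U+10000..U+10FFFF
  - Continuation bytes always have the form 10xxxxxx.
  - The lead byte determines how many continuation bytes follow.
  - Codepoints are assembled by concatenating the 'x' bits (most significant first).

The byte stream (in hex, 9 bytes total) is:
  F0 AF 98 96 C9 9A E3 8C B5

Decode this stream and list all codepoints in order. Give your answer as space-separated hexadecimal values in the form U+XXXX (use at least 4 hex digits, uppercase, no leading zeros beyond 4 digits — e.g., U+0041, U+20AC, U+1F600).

Answer: U+2F616 U+025A U+3335

Derivation:
Byte[0]=F0: 4-byte lead, need 3 cont bytes. acc=0x0
Byte[1]=AF: continuation. acc=(acc<<6)|0x2F=0x2F
Byte[2]=98: continuation. acc=(acc<<6)|0x18=0xBD8
Byte[3]=96: continuation. acc=(acc<<6)|0x16=0x2F616
Completed: cp=U+2F616 (starts at byte 0)
Byte[4]=C9: 2-byte lead, need 1 cont bytes. acc=0x9
Byte[5]=9A: continuation. acc=(acc<<6)|0x1A=0x25A
Completed: cp=U+025A (starts at byte 4)
Byte[6]=E3: 3-byte lead, need 2 cont bytes. acc=0x3
Byte[7]=8C: continuation. acc=(acc<<6)|0x0C=0xCC
Byte[8]=B5: continuation. acc=(acc<<6)|0x35=0x3335
Completed: cp=U+3335 (starts at byte 6)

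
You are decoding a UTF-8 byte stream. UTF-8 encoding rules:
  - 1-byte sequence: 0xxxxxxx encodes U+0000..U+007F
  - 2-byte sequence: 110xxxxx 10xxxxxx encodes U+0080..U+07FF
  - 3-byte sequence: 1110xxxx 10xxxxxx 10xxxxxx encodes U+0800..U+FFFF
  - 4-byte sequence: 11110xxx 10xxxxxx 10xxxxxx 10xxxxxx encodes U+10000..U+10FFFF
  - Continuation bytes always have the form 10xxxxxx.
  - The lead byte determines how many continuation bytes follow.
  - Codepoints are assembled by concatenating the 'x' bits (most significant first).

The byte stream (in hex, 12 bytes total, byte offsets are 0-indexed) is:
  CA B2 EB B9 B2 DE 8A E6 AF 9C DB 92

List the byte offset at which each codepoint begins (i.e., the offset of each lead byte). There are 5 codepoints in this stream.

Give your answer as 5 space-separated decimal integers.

Answer: 0 2 5 7 10

Derivation:
Byte[0]=CA: 2-byte lead, need 1 cont bytes. acc=0xA
Byte[1]=B2: continuation. acc=(acc<<6)|0x32=0x2B2
Completed: cp=U+02B2 (starts at byte 0)
Byte[2]=EB: 3-byte lead, need 2 cont bytes. acc=0xB
Byte[3]=B9: continuation. acc=(acc<<6)|0x39=0x2F9
Byte[4]=B2: continuation. acc=(acc<<6)|0x32=0xBE72
Completed: cp=U+BE72 (starts at byte 2)
Byte[5]=DE: 2-byte lead, need 1 cont bytes. acc=0x1E
Byte[6]=8A: continuation. acc=(acc<<6)|0x0A=0x78A
Completed: cp=U+078A (starts at byte 5)
Byte[7]=E6: 3-byte lead, need 2 cont bytes. acc=0x6
Byte[8]=AF: continuation. acc=(acc<<6)|0x2F=0x1AF
Byte[9]=9C: continuation. acc=(acc<<6)|0x1C=0x6BDC
Completed: cp=U+6BDC (starts at byte 7)
Byte[10]=DB: 2-byte lead, need 1 cont bytes. acc=0x1B
Byte[11]=92: continuation. acc=(acc<<6)|0x12=0x6D2
Completed: cp=U+06D2 (starts at byte 10)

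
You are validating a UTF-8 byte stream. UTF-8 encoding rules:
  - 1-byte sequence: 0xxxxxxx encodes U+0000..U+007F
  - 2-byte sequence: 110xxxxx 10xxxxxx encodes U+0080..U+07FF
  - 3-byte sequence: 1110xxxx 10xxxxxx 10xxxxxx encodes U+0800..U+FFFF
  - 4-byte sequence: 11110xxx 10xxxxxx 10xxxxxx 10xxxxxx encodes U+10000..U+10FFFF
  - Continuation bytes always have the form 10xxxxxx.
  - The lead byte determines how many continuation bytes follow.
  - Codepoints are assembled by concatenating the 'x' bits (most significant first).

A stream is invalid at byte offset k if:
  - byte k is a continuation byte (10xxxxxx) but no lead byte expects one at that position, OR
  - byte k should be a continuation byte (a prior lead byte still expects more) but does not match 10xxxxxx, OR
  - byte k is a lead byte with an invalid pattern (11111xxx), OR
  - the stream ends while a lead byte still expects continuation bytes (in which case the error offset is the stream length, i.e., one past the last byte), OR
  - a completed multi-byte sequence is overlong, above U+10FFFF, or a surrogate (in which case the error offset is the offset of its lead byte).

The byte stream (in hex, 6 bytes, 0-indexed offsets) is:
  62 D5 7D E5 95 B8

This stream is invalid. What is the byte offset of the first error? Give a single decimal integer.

Byte[0]=62: 1-byte ASCII. cp=U+0062
Byte[1]=D5: 2-byte lead, need 1 cont bytes. acc=0x15
Byte[2]=7D: expected 10xxxxxx continuation. INVALID

Answer: 2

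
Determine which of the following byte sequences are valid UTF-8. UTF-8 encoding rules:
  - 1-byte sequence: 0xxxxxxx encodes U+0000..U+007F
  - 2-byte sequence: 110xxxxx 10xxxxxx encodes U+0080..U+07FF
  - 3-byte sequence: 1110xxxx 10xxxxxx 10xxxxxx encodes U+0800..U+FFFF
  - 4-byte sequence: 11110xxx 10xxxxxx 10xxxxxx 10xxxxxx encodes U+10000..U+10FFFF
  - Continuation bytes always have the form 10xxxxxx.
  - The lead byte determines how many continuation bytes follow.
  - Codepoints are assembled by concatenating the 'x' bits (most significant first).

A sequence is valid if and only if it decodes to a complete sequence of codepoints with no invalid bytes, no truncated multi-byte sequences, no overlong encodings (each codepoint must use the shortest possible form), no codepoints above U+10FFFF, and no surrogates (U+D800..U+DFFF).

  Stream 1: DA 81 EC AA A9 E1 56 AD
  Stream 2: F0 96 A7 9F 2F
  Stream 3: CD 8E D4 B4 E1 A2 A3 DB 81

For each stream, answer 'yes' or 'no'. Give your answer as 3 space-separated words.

Answer: no yes yes

Derivation:
Stream 1: error at byte offset 6. INVALID
Stream 2: decodes cleanly. VALID
Stream 3: decodes cleanly. VALID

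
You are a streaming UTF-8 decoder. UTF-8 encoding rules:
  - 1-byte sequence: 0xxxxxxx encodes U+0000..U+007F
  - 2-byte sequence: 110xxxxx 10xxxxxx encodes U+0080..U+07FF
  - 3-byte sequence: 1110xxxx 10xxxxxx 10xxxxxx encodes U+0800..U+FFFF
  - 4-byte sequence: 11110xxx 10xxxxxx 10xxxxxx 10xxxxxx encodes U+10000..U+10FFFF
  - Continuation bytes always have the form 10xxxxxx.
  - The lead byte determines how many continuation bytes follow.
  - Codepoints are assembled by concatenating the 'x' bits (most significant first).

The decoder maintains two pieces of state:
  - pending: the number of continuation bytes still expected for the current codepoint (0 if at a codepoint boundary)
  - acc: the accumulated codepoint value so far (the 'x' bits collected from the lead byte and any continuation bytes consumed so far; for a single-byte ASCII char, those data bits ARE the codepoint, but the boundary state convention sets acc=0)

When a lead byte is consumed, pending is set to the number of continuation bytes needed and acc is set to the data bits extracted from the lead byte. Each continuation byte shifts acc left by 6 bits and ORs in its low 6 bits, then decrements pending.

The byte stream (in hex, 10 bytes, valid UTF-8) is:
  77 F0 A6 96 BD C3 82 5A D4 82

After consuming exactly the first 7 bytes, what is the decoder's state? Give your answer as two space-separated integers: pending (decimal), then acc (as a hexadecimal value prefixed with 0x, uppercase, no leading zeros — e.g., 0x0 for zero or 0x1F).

Byte[0]=77: 1-byte. pending=0, acc=0x0
Byte[1]=F0: 4-byte lead. pending=3, acc=0x0
Byte[2]=A6: continuation. acc=(acc<<6)|0x26=0x26, pending=2
Byte[3]=96: continuation. acc=(acc<<6)|0x16=0x996, pending=1
Byte[4]=BD: continuation. acc=(acc<<6)|0x3D=0x265BD, pending=0
Byte[5]=C3: 2-byte lead. pending=1, acc=0x3
Byte[6]=82: continuation. acc=(acc<<6)|0x02=0xC2, pending=0

Answer: 0 0xC2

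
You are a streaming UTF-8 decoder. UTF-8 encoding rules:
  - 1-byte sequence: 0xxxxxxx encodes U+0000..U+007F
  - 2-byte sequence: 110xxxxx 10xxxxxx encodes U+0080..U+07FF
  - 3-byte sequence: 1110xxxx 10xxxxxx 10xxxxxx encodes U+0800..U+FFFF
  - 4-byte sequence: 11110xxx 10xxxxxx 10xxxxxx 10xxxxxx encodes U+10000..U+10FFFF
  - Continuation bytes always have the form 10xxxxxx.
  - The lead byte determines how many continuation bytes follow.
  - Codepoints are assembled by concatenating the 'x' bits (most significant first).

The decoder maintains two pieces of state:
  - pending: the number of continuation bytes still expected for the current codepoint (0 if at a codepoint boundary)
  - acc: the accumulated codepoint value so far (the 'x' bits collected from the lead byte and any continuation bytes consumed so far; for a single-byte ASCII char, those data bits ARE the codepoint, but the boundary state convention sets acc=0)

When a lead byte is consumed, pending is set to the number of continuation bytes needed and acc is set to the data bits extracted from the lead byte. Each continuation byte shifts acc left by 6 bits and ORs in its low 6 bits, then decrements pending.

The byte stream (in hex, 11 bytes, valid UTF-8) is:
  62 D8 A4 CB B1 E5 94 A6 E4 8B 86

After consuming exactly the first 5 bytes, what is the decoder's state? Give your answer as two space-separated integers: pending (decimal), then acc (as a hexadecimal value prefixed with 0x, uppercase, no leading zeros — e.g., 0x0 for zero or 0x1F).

Answer: 0 0x2F1

Derivation:
Byte[0]=62: 1-byte. pending=0, acc=0x0
Byte[1]=D8: 2-byte lead. pending=1, acc=0x18
Byte[2]=A4: continuation. acc=(acc<<6)|0x24=0x624, pending=0
Byte[3]=CB: 2-byte lead. pending=1, acc=0xB
Byte[4]=B1: continuation. acc=(acc<<6)|0x31=0x2F1, pending=0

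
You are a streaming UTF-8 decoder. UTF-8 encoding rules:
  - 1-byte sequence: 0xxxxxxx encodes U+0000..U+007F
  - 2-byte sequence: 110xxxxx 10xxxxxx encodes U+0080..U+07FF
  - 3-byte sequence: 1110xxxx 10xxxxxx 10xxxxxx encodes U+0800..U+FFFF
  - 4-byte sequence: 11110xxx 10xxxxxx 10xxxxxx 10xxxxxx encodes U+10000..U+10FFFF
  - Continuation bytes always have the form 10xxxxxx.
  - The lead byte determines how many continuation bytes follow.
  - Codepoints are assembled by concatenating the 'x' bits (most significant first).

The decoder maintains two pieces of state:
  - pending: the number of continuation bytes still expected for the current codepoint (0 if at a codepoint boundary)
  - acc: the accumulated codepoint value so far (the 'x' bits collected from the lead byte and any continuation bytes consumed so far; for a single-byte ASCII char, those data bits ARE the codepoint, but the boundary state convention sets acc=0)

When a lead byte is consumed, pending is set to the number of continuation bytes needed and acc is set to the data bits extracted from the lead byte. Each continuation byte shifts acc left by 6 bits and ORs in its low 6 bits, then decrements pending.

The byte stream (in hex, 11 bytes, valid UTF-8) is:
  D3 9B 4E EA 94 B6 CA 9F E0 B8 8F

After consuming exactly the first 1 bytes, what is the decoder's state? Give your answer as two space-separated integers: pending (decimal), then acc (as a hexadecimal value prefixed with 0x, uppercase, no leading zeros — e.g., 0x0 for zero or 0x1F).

Answer: 1 0x13

Derivation:
Byte[0]=D3: 2-byte lead. pending=1, acc=0x13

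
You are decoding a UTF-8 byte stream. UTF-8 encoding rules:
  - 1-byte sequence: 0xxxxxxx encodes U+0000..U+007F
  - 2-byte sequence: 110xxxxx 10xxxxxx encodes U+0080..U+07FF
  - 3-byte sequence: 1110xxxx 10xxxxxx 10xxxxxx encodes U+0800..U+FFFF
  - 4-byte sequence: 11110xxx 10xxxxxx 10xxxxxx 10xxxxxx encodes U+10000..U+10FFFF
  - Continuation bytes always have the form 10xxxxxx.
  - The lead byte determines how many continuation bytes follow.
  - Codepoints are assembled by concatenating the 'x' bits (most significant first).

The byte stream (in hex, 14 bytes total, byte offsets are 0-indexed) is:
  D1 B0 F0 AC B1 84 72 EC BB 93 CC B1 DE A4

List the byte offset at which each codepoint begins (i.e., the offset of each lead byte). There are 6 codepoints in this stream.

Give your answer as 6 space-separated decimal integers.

Answer: 0 2 6 7 10 12

Derivation:
Byte[0]=D1: 2-byte lead, need 1 cont bytes. acc=0x11
Byte[1]=B0: continuation. acc=(acc<<6)|0x30=0x470
Completed: cp=U+0470 (starts at byte 0)
Byte[2]=F0: 4-byte lead, need 3 cont bytes. acc=0x0
Byte[3]=AC: continuation. acc=(acc<<6)|0x2C=0x2C
Byte[4]=B1: continuation. acc=(acc<<6)|0x31=0xB31
Byte[5]=84: continuation. acc=(acc<<6)|0x04=0x2CC44
Completed: cp=U+2CC44 (starts at byte 2)
Byte[6]=72: 1-byte ASCII. cp=U+0072
Byte[7]=EC: 3-byte lead, need 2 cont bytes. acc=0xC
Byte[8]=BB: continuation. acc=(acc<<6)|0x3B=0x33B
Byte[9]=93: continuation. acc=(acc<<6)|0x13=0xCED3
Completed: cp=U+CED3 (starts at byte 7)
Byte[10]=CC: 2-byte lead, need 1 cont bytes. acc=0xC
Byte[11]=B1: continuation. acc=(acc<<6)|0x31=0x331
Completed: cp=U+0331 (starts at byte 10)
Byte[12]=DE: 2-byte lead, need 1 cont bytes. acc=0x1E
Byte[13]=A4: continuation. acc=(acc<<6)|0x24=0x7A4
Completed: cp=U+07A4 (starts at byte 12)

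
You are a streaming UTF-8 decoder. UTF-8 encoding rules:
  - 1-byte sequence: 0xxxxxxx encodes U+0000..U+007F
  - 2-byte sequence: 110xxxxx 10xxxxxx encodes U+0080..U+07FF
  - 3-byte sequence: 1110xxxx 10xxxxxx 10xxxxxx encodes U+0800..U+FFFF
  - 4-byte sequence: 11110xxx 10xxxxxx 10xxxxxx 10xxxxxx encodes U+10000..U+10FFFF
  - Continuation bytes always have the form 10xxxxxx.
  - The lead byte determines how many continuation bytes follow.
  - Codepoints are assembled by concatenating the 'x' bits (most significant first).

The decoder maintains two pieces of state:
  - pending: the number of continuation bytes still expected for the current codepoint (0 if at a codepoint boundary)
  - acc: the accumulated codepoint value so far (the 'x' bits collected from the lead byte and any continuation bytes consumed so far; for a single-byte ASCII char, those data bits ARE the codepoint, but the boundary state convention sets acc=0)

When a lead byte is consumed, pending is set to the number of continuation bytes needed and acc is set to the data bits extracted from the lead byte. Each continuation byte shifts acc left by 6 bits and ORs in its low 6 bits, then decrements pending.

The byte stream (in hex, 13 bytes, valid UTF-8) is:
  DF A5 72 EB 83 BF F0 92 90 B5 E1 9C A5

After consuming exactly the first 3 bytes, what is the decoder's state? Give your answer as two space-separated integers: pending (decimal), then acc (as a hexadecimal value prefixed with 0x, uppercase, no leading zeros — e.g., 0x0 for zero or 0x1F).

Answer: 0 0x0

Derivation:
Byte[0]=DF: 2-byte lead. pending=1, acc=0x1F
Byte[1]=A5: continuation. acc=(acc<<6)|0x25=0x7E5, pending=0
Byte[2]=72: 1-byte. pending=0, acc=0x0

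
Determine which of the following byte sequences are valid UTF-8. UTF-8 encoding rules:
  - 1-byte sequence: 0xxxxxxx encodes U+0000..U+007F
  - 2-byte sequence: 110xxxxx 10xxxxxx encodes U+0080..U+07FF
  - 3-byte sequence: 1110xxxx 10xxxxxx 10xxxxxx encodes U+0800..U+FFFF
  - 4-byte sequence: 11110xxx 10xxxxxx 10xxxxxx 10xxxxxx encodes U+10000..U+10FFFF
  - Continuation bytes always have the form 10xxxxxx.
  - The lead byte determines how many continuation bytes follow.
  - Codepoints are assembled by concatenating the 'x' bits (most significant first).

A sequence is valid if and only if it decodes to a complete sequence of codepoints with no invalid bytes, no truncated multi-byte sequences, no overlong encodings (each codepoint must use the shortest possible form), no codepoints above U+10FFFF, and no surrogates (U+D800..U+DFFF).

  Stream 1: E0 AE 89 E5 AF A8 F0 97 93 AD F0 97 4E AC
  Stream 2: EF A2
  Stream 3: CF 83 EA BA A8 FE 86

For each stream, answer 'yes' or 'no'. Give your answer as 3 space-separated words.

Stream 1: error at byte offset 12. INVALID
Stream 2: error at byte offset 2. INVALID
Stream 3: error at byte offset 5. INVALID

Answer: no no no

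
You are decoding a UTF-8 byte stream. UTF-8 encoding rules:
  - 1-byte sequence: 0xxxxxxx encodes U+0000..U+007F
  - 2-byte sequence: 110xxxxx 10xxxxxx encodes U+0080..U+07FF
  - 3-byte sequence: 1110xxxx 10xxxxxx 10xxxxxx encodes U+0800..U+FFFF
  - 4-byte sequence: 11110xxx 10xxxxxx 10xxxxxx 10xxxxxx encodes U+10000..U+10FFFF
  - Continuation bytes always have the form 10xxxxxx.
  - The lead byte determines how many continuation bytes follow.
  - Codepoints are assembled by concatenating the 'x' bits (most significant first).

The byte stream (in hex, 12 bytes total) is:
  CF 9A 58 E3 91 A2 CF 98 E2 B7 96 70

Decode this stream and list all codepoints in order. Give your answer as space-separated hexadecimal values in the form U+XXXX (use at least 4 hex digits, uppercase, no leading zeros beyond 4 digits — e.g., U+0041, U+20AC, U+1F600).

Answer: U+03DA U+0058 U+3462 U+03D8 U+2DD6 U+0070

Derivation:
Byte[0]=CF: 2-byte lead, need 1 cont bytes. acc=0xF
Byte[1]=9A: continuation. acc=(acc<<6)|0x1A=0x3DA
Completed: cp=U+03DA (starts at byte 0)
Byte[2]=58: 1-byte ASCII. cp=U+0058
Byte[3]=E3: 3-byte lead, need 2 cont bytes. acc=0x3
Byte[4]=91: continuation. acc=(acc<<6)|0x11=0xD1
Byte[5]=A2: continuation. acc=(acc<<6)|0x22=0x3462
Completed: cp=U+3462 (starts at byte 3)
Byte[6]=CF: 2-byte lead, need 1 cont bytes. acc=0xF
Byte[7]=98: continuation. acc=(acc<<6)|0x18=0x3D8
Completed: cp=U+03D8 (starts at byte 6)
Byte[8]=E2: 3-byte lead, need 2 cont bytes. acc=0x2
Byte[9]=B7: continuation. acc=(acc<<6)|0x37=0xB7
Byte[10]=96: continuation. acc=(acc<<6)|0x16=0x2DD6
Completed: cp=U+2DD6 (starts at byte 8)
Byte[11]=70: 1-byte ASCII. cp=U+0070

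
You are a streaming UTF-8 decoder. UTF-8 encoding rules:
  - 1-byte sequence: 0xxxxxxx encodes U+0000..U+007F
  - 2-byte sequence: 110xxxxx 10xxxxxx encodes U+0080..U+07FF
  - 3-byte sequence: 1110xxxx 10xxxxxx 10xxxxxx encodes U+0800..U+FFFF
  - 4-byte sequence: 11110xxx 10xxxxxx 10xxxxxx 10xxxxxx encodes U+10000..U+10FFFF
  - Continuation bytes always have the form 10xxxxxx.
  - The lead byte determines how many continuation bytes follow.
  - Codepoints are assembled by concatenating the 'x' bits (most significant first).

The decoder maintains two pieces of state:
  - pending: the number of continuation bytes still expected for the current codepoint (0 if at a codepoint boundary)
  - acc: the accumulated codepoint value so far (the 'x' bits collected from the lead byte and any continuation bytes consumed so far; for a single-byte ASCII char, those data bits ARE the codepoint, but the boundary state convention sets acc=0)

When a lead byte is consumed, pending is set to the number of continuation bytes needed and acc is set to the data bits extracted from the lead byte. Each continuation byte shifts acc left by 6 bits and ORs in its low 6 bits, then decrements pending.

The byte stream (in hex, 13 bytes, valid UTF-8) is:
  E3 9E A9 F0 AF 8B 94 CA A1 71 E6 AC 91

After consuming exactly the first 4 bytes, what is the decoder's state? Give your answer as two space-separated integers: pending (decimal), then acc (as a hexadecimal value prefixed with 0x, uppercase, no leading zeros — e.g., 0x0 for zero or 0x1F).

Answer: 3 0x0

Derivation:
Byte[0]=E3: 3-byte lead. pending=2, acc=0x3
Byte[1]=9E: continuation. acc=(acc<<6)|0x1E=0xDE, pending=1
Byte[2]=A9: continuation. acc=(acc<<6)|0x29=0x37A9, pending=0
Byte[3]=F0: 4-byte lead. pending=3, acc=0x0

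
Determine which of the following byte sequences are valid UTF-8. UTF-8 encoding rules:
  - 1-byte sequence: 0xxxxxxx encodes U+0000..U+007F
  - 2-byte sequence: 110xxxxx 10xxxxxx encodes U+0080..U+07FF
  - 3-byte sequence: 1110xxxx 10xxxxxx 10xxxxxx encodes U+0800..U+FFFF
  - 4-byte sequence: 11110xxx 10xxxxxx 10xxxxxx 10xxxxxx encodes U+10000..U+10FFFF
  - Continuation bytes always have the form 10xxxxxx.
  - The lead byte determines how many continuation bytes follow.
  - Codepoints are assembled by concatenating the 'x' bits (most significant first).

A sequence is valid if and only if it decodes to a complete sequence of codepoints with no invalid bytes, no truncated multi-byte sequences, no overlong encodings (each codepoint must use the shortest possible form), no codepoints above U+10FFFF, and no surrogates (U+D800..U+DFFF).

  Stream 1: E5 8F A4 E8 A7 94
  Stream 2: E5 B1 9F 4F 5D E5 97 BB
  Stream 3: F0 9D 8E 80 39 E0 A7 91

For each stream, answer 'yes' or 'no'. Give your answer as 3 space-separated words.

Stream 1: decodes cleanly. VALID
Stream 2: decodes cleanly. VALID
Stream 3: decodes cleanly. VALID

Answer: yes yes yes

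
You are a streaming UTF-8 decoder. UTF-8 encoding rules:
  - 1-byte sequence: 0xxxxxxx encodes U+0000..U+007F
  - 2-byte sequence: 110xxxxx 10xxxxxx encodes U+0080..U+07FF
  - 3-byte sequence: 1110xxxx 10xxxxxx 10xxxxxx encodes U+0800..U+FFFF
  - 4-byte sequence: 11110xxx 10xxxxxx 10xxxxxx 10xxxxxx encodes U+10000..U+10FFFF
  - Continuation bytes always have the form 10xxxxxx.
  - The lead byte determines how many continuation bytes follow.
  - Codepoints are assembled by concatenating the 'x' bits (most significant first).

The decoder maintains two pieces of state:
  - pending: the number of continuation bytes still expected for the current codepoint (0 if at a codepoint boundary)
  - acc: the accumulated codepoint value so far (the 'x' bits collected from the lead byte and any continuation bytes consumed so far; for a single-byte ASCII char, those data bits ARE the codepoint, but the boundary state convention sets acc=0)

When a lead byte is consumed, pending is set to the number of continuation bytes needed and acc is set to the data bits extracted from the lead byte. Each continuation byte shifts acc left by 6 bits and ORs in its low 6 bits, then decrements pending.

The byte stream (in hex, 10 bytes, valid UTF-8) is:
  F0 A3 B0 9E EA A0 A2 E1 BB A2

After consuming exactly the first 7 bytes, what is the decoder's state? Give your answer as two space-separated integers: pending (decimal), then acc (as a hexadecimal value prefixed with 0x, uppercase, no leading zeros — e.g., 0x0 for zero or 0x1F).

Answer: 0 0xA822

Derivation:
Byte[0]=F0: 4-byte lead. pending=3, acc=0x0
Byte[1]=A3: continuation. acc=(acc<<6)|0x23=0x23, pending=2
Byte[2]=B0: continuation. acc=(acc<<6)|0x30=0x8F0, pending=1
Byte[3]=9E: continuation. acc=(acc<<6)|0x1E=0x23C1E, pending=0
Byte[4]=EA: 3-byte lead. pending=2, acc=0xA
Byte[5]=A0: continuation. acc=(acc<<6)|0x20=0x2A0, pending=1
Byte[6]=A2: continuation. acc=(acc<<6)|0x22=0xA822, pending=0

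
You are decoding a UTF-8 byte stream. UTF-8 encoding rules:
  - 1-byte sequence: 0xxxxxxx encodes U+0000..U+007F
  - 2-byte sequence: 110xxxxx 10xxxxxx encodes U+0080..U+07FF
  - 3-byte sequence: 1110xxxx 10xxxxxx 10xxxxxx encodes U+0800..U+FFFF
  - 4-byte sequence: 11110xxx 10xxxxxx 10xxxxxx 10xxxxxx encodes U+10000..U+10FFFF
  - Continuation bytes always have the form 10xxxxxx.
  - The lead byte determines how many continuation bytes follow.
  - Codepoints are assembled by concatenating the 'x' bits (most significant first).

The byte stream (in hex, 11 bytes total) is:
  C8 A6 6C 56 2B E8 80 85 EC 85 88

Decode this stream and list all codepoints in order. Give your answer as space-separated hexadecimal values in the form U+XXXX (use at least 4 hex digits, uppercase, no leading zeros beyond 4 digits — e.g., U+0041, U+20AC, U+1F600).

Answer: U+0226 U+006C U+0056 U+002B U+8005 U+C148

Derivation:
Byte[0]=C8: 2-byte lead, need 1 cont bytes. acc=0x8
Byte[1]=A6: continuation. acc=(acc<<6)|0x26=0x226
Completed: cp=U+0226 (starts at byte 0)
Byte[2]=6C: 1-byte ASCII. cp=U+006C
Byte[3]=56: 1-byte ASCII. cp=U+0056
Byte[4]=2B: 1-byte ASCII. cp=U+002B
Byte[5]=E8: 3-byte lead, need 2 cont bytes. acc=0x8
Byte[6]=80: continuation. acc=(acc<<6)|0x00=0x200
Byte[7]=85: continuation. acc=(acc<<6)|0x05=0x8005
Completed: cp=U+8005 (starts at byte 5)
Byte[8]=EC: 3-byte lead, need 2 cont bytes. acc=0xC
Byte[9]=85: continuation. acc=(acc<<6)|0x05=0x305
Byte[10]=88: continuation. acc=(acc<<6)|0x08=0xC148
Completed: cp=U+C148 (starts at byte 8)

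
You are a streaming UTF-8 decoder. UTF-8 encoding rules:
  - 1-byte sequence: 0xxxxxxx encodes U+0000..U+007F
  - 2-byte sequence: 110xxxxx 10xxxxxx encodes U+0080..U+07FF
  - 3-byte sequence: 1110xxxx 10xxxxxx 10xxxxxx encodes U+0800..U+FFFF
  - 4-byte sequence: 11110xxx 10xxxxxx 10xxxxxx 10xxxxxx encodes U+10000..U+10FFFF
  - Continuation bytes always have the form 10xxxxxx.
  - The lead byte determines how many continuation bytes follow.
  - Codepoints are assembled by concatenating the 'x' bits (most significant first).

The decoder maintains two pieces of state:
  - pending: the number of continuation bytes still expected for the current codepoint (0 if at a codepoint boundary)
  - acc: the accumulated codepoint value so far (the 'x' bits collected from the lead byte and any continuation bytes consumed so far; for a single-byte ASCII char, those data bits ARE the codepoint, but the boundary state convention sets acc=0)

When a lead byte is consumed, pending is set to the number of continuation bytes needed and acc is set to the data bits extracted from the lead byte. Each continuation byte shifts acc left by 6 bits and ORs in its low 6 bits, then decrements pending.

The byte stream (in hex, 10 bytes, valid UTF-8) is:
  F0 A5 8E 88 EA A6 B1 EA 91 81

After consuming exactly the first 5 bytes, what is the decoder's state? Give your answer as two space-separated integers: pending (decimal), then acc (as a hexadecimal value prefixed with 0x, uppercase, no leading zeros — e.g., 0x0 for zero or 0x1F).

Byte[0]=F0: 4-byte lead. pending=3, acc=0x0
Byte[1]=A5: continuation. acc=(acc<<6)|0x25=0x25, pending=2
Byte[2]=8E: continuation. acc=(acc<<6)|0x0E=0x94E, pending=1
Byte[3]=88: continuation. acc=(acc<<6)|0x08=0x25388, pending=0
Byte[4]=EA: 3-byte lead. pending=2, acc=0xA

Answer: 2 0xA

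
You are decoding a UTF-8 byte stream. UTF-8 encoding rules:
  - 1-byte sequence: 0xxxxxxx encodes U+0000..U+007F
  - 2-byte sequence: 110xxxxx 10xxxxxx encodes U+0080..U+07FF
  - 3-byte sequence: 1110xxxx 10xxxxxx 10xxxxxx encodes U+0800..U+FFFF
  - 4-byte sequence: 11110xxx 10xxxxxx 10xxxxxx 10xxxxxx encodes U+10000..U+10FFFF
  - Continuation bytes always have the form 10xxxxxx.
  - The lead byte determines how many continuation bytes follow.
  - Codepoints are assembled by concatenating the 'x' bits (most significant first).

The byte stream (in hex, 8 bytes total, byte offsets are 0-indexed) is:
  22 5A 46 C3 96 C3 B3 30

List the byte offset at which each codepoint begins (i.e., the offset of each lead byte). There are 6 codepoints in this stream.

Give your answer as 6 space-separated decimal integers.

Answer: 0 1 2 3 5 7

Derivation:
Byte[0]=22: 1-byte ASCII. cp=U+0022
Byte[1]=5A: 1-byte ASCII. cp=U+005A
Byte[2]=46: 1-byte ASCII. cp=U+0046
Byte[3]=C3: 2-byte lead, need 1 cont bytes. acc=0x3
Byte[4]=96: continuation. acc=(acc<<6)|0x16=0xD6
Completed: cp=U+00D6 (starts at byte 3)
Byte[5]=C3: 2-byte lead, need 1 cont bytes. acc=0x3
Byte[6]=B3: continuation. acc=(acc<<6)|0x33=0xF3
Completed: cp=U+00F3 (starts at byte 5)
Byte[7]=30: 1-byte ASCII. cp=U+0030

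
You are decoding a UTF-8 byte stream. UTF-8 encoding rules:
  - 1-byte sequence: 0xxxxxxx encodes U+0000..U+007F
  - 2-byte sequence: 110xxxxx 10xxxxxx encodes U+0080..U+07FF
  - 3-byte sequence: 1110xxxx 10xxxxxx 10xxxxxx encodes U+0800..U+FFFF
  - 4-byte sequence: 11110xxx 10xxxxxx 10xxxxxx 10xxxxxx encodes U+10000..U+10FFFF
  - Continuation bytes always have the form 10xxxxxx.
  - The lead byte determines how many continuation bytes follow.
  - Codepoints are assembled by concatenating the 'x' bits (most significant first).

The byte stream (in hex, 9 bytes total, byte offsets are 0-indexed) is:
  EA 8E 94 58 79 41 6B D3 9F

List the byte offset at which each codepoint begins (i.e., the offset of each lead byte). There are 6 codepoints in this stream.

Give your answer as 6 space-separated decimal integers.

Answer: 0 3 4 5 6 7

Derivation:
Byte[0]=EA: 3-byte lead, need 2 cont bytes. acc=0xA
Byte[1]=8E: continuation. acc=(acc<<6)|0x0E=0x28E
Byte[2]=94: continuation. acc=(acc<<6)|0x14=0xA394
Completed: cp=U+A394 (starts at byte 0)
Byte[3]=58: 1-byte ASCII. cp=U+0058
Byte[4]=79: 1-byte ASCII. cp=U+0079
Byte[5]=41: 1-byte ASCII. cp=U+0041
Byte[6]=6B: 1-byte ASCII. cp=U+006B
Byte[7]=D3: 2-byte lead, need 1 cont bytes. acc=0x13
Byte[8]=9F: continuation. acc=(acc<<6)|0x1F=0x4DF
Completed: cp=U+04DF (starts at byte 7)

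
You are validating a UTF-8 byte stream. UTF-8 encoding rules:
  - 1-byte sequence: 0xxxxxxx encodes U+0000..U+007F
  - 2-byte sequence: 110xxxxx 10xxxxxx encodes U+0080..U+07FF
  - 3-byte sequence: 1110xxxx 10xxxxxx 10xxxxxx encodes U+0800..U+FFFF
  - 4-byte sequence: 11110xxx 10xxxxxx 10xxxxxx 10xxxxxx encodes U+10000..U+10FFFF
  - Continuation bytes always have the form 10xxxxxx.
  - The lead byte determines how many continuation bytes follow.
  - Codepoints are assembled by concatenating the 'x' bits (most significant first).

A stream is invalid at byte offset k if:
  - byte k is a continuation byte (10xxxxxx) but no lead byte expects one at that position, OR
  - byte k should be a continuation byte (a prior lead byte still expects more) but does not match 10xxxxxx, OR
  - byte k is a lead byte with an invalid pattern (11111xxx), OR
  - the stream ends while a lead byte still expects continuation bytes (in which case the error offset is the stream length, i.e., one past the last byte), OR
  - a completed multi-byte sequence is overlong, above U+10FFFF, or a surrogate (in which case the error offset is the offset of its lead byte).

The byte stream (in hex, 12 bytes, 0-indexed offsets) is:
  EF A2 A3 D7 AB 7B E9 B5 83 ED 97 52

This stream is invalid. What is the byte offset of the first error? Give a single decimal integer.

Answer: 11

Derivation:
Byte[0]=EF: 3-byte lead, need 2 cont bytes. acc=0xF
Byte[1]=A2: continuation. acc=(acc<<6)|0x22=0x3E2
Byte[2]=A3: continuation. acc=(acc<<6)|0x23=0xF8A3
Completed: cp=U+F8A3 (starts at byte 0)
Byte[3]=D7: 2-byte lead, need 1 cont bytes. acc=0x17
Byte[4]=AB: continuation. acc=(acc<<6)|0x2B=0x5EB
Completed: cp=U+05EB (starts at byte 3)
Byte[5]=7B: 1-byte ASCII. cp=U+007B
Byte[6]=E9: 3-byte lead, need 2 cont bytes. acc=0x9
Byte[7]=B5: continuation. acc=(acc<<6)|0x35=0x275
Byte[8]=83: continuation. acc=(acc<<6)|0x03=0x9D43
Completed: cp=U+9D43 (starts at byte 6)
Byte[9]=ED: 3-byte lead, need 2 cont bytes. acc=0xD
Byte[10]=97: continuation. acc=(acc<<6)|0x17=0x357
Byte[11]=52: expected 10xxxxxx continuation. INVALID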